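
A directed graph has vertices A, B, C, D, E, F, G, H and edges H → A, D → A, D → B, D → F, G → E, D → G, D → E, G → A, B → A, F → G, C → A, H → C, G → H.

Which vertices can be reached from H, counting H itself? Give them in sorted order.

Start at H.
Its neighbours: A, C.
Nothing further is reachable.

A, C, H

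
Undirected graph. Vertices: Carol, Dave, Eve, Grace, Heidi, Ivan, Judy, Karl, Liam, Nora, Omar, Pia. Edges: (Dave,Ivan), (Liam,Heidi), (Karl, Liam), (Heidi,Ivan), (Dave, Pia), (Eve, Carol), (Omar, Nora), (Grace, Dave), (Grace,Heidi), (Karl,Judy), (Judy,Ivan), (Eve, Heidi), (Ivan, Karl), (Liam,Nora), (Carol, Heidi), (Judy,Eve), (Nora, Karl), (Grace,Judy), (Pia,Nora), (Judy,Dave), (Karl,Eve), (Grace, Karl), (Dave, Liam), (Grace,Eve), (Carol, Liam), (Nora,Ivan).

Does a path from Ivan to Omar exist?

Yes

Explore from Ivan.
Distance 1: reach Dave, Heidi, Judy, Karl, Nora.
Distance 2: reach Carol, Eve, Grace, Liam, Omar, Pia.
Found Omar.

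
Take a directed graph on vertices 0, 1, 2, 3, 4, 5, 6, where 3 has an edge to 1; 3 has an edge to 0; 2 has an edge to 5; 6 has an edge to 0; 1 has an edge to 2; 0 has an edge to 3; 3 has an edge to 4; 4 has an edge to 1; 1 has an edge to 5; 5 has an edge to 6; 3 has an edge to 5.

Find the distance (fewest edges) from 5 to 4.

Distance 0: 5.
Distance 1: 6.
Distance 2: 0.
Distance 3: 3.
Distance 4: 1, 4 — contains 4.

4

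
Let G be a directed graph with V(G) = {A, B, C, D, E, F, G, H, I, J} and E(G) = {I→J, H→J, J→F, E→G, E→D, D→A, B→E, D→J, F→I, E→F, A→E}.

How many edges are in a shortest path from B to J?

Distance 0: B.
Distance 1: E.
Distance 2: D, F, G.
Distance 3: A, I, J — contains J.

3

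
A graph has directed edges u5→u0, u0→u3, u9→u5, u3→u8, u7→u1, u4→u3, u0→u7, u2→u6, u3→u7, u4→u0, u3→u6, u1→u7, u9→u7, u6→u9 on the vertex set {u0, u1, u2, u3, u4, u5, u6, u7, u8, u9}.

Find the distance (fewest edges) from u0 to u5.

Distance 0: u0.
Distance 1: u3, u7.
Distance 2: u1, u6, u8.
Distance 3: u9.
Distance 4: u5 — contains u5.

4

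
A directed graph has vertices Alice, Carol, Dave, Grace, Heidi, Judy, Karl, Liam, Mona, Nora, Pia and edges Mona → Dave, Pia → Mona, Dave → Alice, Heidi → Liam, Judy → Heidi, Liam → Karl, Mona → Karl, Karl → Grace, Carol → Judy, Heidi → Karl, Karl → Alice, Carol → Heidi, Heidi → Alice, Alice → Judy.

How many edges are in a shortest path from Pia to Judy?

Distance 0: Pia.
Distance 1: Mona.
Distance 2: Dave, Karl.
Distance 3: Alice, Grace.
Distance 4: Judy — contains Judy.

4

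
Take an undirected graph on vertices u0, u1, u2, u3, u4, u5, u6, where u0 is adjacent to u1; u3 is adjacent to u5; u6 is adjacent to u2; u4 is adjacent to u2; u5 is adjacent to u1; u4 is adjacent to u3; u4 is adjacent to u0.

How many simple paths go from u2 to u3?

2

u2–u4–u0–u1–u5–u3
u2–u4–u3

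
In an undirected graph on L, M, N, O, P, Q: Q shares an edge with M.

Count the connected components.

From L: component {L}.
From M: component {M, Q}.
From N: component {N}.
From O: component {O}.
From P: component {P}.
That's 5 components.

5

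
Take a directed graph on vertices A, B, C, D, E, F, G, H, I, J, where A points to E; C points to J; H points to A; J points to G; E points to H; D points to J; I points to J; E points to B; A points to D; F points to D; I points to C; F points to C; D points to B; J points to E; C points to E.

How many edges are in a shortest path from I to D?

Distance 0: I.
Distance 1: C, J.
Distance 2: E, G.
Distance 3: B, H.
Distance 4: A.
Distance 5: D — contains D.

5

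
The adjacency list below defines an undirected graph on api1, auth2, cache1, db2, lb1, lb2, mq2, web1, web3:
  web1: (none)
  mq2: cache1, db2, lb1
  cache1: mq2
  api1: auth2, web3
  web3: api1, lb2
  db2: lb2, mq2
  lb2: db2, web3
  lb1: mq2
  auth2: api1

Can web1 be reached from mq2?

Explore from mq2.
Distance 1: reach cache1, db2, lb1.
Distance 2: reach lb2.
Distance 3: reach web3.
Distance 4: reach api1.
Distance 5: reach auth2.
The search is exhausted without reaching web1; it lies in a different component.

No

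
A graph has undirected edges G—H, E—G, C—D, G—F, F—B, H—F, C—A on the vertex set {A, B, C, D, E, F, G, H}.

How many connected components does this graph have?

2

From A: component {A, C, D}.
From B: component {B, E, F, G, H}.
That's 2 components.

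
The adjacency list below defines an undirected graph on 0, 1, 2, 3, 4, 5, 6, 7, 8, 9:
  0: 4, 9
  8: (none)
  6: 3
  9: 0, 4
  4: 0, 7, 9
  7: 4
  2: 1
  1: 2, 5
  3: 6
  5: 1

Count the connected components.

From 0: component {0, 4, 7, 9}.
From 1: component {1, 2, 5}.
From 3: component {3, 6}.
From 8: component {8}.
That's 4 components.

4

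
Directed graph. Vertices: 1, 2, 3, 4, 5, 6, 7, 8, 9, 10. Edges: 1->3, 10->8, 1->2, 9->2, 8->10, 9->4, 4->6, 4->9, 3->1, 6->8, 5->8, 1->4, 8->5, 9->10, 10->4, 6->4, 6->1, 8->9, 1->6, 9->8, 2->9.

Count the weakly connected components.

From 1: component {1, 2, 3, 4, 5, 6, 8, 9, 10}.
From 7: component {7}.
That's 2 components.

2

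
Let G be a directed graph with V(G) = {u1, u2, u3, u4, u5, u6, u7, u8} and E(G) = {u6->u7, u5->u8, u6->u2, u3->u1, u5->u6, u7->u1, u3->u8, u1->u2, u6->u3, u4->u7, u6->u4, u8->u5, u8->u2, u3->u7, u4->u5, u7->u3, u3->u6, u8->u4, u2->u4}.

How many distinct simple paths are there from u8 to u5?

u8→u2→u4→u5
u8→u4→u5
u8→u5

3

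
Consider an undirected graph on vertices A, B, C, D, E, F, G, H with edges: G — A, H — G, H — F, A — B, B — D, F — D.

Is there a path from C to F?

No

C has no edges, so nothing is reachable from it.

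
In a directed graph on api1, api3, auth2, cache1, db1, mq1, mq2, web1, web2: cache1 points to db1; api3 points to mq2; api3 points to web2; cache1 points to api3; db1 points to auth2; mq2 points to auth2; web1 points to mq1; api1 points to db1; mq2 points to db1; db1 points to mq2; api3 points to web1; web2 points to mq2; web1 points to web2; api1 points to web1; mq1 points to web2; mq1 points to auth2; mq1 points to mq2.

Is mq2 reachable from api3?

Explore from api3.
Distance 1: reach mq2, web1, web2.
Found mq2.

Yes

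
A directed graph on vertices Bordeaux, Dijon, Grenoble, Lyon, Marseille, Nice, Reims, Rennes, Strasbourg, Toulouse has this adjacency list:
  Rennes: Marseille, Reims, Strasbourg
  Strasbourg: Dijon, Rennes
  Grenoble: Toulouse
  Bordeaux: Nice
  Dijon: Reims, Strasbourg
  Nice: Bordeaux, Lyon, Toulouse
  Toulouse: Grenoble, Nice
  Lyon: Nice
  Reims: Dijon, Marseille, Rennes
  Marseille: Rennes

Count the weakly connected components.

From Bordeaux: component {Bordeaux, Grenoble, Lyon, Nice, Toulouse}.
From Dijon: component {Dijon, Marseille, Reims, Rennes, Strasbourg}.
That's 2 components.

2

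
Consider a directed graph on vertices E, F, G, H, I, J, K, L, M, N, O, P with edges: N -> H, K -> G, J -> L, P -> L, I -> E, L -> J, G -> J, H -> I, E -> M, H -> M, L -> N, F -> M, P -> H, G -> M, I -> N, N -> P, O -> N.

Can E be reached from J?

Yes

Explore from J.
Distance 1: reach L.
Distance 2: reach N.
Distance 3: reach H, P.
Distance 4: reach I, M.
Distance 5: reach E.
Found E.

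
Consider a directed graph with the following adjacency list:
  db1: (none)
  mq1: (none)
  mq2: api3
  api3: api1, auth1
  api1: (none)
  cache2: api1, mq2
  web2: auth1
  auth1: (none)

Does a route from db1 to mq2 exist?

db1 has no outgoing edges, so nothing is reachable from it.

No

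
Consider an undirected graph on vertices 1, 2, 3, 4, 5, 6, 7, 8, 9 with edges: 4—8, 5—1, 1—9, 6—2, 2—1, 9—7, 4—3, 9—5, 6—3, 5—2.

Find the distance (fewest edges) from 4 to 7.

Distance 0: 4.
Distance 1: 3, 8.
Distance 2: 6.
Distance 3: 2.
Distance 4: 1, 5.
Distance 5: 9.
Distance 6: 7 — contains 7.

6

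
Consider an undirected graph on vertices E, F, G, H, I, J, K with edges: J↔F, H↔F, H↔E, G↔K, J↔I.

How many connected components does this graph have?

2

From E: component {E, F, H, I, J}.
From G: component {G, K}.
That's 2 components.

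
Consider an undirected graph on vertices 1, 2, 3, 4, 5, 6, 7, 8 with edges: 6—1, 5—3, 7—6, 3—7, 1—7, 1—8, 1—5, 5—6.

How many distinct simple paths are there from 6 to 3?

6

6–1–5–3
6–1–7–3
6–5–1–7–3
6–5–3
6–7–1–5–3
6–7–3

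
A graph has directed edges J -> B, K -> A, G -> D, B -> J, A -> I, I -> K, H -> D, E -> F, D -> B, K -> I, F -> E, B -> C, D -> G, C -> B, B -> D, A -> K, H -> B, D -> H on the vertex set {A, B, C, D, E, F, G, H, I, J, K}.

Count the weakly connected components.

3

From A: component {A, I, K}.
From B: component {B, C, D, G, H, J}.
From E: component {E, F}.
That's 3 components.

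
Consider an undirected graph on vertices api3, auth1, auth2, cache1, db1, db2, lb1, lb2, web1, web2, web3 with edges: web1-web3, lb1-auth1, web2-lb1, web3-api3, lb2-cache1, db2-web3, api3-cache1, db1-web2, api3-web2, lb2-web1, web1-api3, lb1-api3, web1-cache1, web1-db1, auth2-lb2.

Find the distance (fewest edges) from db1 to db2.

Distance 0: db1.
Distance 1: web1, web2.
Distance 2: api3, cache1, lb1, lb2, web3.
Distance 3: auth1, auth2, db2 — contains db2.

3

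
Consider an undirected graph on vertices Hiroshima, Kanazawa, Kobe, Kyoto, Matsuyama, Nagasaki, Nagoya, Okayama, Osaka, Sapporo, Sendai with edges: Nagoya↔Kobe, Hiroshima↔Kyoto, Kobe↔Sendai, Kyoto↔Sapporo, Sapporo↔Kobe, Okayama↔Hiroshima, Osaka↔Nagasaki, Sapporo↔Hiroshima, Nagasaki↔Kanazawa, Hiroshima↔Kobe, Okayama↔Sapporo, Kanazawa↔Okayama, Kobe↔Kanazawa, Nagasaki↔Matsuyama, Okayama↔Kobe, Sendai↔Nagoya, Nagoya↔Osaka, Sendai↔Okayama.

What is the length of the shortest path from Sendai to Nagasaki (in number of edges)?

3

Distance 0: Sendai.
Distance 1: Kobe, Nagoya, Okayama.
Distance 2: Hiroshima, Kanazawa, Osaka, Sapporo.
Distance 3: Kyoto, Nagasaki — contains Nagasaki.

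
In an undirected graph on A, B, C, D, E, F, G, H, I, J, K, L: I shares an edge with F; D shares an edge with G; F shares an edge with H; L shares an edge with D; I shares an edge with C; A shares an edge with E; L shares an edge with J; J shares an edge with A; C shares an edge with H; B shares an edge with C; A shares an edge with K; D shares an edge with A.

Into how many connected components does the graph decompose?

From A: component {A, D, E, G, J, K, L}.
From B: component {B, C, F, H, I}.
That's 2 components.

2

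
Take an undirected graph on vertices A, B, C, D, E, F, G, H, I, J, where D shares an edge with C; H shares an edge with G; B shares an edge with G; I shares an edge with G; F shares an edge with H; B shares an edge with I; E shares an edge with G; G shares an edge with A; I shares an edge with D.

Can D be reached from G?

Explore from G.
Distance 1: reach A, B, E, H, I.
Distance 2: reach D, F.
Found D.

Yes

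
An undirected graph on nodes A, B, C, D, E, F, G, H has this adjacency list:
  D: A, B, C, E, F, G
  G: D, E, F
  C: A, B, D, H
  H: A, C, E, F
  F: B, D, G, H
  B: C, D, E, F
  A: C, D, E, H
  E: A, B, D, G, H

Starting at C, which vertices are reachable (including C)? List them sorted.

Start at C.
Its neighbours: A, B, D, H.
Then their neighbours: E, F, G.
Every vertex is now reached.

A, B, C, D, E, F, G, H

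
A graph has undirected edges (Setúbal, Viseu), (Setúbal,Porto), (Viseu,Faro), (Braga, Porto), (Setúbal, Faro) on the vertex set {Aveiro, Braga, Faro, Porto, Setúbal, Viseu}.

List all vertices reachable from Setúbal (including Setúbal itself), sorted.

Start at Setúbal.
Its neighbours: Faro, Porto, Viseu.
Then their neighbours: Braga.
Nothing further is reachable.

Braga, Faro, Porto, Setúbal, Viseu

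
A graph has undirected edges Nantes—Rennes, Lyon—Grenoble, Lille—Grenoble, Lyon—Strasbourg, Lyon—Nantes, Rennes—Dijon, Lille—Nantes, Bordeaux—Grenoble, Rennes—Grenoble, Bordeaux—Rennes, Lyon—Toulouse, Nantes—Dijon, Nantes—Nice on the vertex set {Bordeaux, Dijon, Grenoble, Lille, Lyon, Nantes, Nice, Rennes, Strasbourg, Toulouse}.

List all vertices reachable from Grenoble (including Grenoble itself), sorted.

Bordeaux, Dijon, Grenoble, Lille, Lyon, Nantes, Nice, Rennes, Strasbourg, Toulouse

Start at Grenoble.
Its neighbours: Bordeaux, Lille, Lyon, Rennes.
Then their neighbours: Dijon, Nantes, Strasbourg, Toulouse.
Then next layer: Nice.
Every vertex is now reached.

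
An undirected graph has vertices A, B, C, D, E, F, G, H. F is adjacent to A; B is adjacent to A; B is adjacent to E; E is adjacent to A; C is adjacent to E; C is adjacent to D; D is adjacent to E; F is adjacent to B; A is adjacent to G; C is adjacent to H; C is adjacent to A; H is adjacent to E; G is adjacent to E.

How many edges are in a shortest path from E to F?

2

Distance 0: E.
Distance 1: A, B, C, D, G, H.
Distance 2: F — contains F.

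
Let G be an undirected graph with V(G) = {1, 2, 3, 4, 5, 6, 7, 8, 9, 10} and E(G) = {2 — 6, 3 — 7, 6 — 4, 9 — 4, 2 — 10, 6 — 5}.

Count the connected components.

From 1: component {1}.
From 2: component {2, 4, 5, 6, 9, 10}.
From 3: component {3, 7}.
From 8: component {8}.
That's 4 components.

4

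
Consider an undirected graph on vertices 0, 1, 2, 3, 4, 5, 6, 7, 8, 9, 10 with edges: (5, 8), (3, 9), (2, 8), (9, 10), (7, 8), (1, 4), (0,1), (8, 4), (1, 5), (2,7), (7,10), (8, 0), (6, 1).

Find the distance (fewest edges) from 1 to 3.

Distance 0: 1.
Distance 1: 0, 4, 5, 6.
Distance 2: 8.
Distance 3: 2, 7.
Distance 4: 10.
Distance 5: 9.
Distance 6: 3 — contains 3.

6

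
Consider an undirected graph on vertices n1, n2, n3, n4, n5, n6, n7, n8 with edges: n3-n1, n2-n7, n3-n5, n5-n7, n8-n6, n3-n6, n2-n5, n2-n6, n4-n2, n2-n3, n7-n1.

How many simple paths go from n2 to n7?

n2–n3–n1–n7
n2–n3–n5–n7
n2–n5–n3–n1–n7
n2–n5–n7
n2–n6–n3–n1–n7
n2–n6–n3–n5–n7
n2–n7

7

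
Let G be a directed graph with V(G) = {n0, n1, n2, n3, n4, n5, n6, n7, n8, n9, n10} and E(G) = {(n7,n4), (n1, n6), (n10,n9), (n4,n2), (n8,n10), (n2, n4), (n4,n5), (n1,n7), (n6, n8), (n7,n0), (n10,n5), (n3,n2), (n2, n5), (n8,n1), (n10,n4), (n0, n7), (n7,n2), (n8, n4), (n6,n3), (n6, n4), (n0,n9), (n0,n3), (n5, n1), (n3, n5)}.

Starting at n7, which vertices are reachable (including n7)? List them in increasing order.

Start at n7.
Its neighbours: n0, n2, n4.
Then their neighbours: n3, n5, n9.
Then next layer: n1.
Then next layer: n6.
Then next layer: n8.
Then next layer: n10.
Every vertex is now reached.

n0, n1, n2, n3, n4, n5, n6, n7, n8, n9, n10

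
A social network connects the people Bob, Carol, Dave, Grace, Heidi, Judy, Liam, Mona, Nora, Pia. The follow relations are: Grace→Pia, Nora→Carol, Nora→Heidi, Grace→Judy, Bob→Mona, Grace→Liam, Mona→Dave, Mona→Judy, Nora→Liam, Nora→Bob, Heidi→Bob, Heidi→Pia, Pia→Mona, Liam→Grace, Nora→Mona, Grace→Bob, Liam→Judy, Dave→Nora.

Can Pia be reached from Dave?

Yes

Explore from Dave.
Distance 1: reach Nora.
Distance 2: reach Bob, Carol, Heidi, Liam, Mona.
Distance 3: reach Grace, Judy, Pia.
Found Pia.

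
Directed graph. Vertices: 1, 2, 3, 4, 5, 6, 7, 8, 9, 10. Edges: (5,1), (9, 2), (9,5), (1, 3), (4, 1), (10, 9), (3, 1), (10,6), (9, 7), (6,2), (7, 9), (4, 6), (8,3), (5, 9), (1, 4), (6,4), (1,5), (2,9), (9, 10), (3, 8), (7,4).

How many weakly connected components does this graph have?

1

From 1: component {1, 2, 3, 4, 5, 6, 7, 8, 9, 10}.
That's 1 component.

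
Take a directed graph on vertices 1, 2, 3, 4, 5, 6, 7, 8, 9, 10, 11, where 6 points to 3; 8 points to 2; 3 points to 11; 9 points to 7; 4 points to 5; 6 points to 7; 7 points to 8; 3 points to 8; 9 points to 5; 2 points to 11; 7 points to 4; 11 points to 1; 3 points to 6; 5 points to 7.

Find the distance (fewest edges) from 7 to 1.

4

Distance 0: 7.
Distance 1: 4, 8.
Distance 2: 2, 5.
Distance 3: 11.
Distance 4: 1 — contains 1.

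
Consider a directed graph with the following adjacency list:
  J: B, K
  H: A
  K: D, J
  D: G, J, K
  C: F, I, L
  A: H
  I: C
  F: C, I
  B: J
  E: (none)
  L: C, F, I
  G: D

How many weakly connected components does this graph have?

From A: component {A, H}.
From B: component {B, D, G, J, K}.
From C: component {C, F, I, L}.
From E: component {E}.
That's 4 components.

4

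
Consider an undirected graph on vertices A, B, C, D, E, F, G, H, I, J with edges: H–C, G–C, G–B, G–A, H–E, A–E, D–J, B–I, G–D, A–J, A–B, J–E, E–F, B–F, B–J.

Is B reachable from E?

Explore from E.
Distance 1: reach A, F, H, J.
Distance 2: reach B, C, D, G.
Found B.

Yes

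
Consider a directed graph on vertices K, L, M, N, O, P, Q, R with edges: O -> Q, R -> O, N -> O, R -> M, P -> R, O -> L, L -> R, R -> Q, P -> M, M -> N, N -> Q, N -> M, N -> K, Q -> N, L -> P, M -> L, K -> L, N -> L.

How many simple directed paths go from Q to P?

4

Q→N→K→L→P
Q→N→L→P
Q→N→M→L→P
Q→N→O→L→P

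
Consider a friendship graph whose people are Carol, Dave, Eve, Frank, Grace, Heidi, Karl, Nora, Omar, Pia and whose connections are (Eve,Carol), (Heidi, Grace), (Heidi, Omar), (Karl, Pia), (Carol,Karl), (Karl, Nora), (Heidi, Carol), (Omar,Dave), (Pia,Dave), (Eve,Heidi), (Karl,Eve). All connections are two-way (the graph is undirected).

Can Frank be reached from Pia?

Explore from Pia.
Distance 1: reach Dave, Karl.
Distance 2: reach Carol, Eve, Nora, Omar.
Distance 3: reach Heidi.
Distance 4: reach Grace.
The search is exhausted without reaching Frank; it lies in a different component.

No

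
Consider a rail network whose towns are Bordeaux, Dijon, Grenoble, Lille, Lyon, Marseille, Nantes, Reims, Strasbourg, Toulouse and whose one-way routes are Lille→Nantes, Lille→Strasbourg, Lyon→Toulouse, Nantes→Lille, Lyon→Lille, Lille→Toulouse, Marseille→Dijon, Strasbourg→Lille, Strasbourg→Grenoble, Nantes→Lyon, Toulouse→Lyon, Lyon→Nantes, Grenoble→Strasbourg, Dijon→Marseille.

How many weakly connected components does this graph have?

4

From Bordeaux: component {Bordeaux}.
From Dijon: component {Dijon, Marseille}.
From Grenoble: component {Grenoble, Lille, Lyon, Nantes, Strasbourg, Toulouse}.
From Reims: component {Reims}.
That's 4 components.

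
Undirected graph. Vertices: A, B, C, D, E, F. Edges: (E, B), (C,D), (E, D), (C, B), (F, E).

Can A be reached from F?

Explore from F.
Distance 1: reach E.
Distance 2: reach B, D.
Distance 3: reach C.
The search is exhausted without reaching A; it lies in a different component.

No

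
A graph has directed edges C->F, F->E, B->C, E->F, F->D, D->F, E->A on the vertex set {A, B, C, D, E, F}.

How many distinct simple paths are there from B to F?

1

B→C→F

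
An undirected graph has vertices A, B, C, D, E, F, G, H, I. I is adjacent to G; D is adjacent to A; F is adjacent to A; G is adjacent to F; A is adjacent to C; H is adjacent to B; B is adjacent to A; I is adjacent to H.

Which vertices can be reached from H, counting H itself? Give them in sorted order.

Start at H.
Its neighbours: B, I.
Then their neighbours: A, G.
Then next layer: C, D, F.
Nothing further is reachable.

A, B, C, D, F, G, H, I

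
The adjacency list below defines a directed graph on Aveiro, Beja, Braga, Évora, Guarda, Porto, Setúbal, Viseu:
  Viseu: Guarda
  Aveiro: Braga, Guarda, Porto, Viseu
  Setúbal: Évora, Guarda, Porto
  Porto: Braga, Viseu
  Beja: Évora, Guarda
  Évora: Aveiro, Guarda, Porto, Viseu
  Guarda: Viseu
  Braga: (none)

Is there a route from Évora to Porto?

Yes

Explore from Évora.
Distance 1: reach Aveiro, Guarda, Porto, Viseu.
Found Porto.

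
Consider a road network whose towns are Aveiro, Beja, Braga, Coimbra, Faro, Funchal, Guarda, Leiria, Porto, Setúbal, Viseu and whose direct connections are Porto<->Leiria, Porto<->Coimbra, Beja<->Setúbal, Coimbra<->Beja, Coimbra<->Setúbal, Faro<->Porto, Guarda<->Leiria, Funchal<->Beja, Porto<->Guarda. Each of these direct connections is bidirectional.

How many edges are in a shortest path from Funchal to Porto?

3

Distance 0: Funchal.
Distance 1: Beja.
Distance 2: Coimbra, Setúbal.
Distance 3: Porto — contains Porto.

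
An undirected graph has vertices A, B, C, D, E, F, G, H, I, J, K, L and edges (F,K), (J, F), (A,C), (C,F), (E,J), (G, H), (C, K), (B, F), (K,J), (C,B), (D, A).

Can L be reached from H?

Explore from H.
Distance 1: reach G.
The search is exhausted without reaching L; it lies in a different component.

No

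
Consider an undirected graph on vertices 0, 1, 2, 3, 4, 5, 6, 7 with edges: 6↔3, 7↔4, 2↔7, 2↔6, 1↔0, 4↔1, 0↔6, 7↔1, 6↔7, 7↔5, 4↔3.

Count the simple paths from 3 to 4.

7

3–4
3–6–0–1–4
3–6–0–1–7–4
3–6–2–7–1–4
3–6–2–7–4
3–6–7–1–4
3–6–7–4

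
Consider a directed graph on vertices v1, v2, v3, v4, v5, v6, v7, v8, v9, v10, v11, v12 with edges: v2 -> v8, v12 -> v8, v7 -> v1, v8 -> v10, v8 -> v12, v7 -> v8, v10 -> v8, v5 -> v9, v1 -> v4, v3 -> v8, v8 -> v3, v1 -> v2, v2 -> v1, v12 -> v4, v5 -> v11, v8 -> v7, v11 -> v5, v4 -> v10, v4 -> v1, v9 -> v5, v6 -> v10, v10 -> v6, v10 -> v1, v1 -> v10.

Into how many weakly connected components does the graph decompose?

From v1: component {v1, v2, v3, v4, v6, v7, v8, v10, v12}.
From v5: component {v5, v9, v11}.
That's 2 components.

2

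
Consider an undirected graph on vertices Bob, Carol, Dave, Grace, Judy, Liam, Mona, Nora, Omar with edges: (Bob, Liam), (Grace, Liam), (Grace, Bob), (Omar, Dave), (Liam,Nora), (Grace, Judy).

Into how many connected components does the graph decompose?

From Bob: component {Bob, Grace, Judy, Liam, Nora}.
From Carol: component {Carol}.
From Dave: component {Dave, Omar}.
From Mona: component {Mona}.
That's 4 components.

4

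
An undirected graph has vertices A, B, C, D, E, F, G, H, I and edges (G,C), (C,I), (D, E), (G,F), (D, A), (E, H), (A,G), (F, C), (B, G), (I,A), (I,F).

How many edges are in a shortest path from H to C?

5

Distance 0: H.
Distance 1: E.
Distance 2: D.
Distance 3: A.
Distance 4: G, I.
Distance 5: B, C, F — contains C.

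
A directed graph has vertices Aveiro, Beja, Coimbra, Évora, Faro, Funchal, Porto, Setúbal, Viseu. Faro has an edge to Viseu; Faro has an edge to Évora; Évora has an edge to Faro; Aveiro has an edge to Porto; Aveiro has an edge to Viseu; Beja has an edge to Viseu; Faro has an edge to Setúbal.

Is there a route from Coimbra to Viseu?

Coimbra has no outgoing edges, so nothing is reachable from it.

No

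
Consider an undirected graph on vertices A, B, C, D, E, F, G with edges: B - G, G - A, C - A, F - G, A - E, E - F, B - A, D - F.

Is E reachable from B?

Explore from B.
Distance 1: reach A, G.
Distance 2: reach C, E, F.
Found E.

Yes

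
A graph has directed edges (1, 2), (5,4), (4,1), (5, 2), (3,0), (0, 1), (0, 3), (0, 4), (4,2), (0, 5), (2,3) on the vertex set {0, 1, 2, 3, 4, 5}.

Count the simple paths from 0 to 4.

2

0→4
0→5→4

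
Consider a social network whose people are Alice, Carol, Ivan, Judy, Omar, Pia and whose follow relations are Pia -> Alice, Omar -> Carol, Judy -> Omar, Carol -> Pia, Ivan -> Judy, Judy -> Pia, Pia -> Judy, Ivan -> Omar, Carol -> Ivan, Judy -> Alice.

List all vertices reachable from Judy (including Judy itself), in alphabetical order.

Start at Judy.
Its neighbours: Alice, Omar, Pia.
Then their neighbours: Carol.
Then next layer: Ivan.
Every vertex is now reached.

Alice, Carol, Ivan, Judy, Omar, Pia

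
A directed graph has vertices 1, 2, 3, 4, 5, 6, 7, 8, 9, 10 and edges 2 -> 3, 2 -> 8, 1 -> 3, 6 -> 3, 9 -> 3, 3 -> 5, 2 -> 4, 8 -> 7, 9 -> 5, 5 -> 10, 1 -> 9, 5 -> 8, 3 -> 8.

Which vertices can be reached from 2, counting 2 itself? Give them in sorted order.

2, 3, 4, 5, 7, 8, 10

Start at 2.
Its neighbours: 3, 4, 8.
Then their neighbours: 5, 7.
Then next layer: 10.
Nothing further is reachable.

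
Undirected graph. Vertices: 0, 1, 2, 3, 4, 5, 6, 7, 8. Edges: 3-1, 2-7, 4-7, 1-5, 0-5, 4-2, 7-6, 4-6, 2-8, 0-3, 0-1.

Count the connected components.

2

From 0: component {0, 1, 3, 5}.
From 2: component {2, 4, 6, 7, 8}.
That's 2 components.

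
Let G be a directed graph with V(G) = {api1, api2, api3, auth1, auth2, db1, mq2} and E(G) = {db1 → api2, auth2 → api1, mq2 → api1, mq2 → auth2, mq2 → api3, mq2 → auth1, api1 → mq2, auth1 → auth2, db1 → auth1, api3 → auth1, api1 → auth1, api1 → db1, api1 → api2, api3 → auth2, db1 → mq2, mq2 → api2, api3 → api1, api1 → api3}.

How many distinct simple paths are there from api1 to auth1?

api1→api3→auth1
api1→auth1
api1→db1→auth1
api1→db1→mq2→api3→auth1
api1→db1→mq2→auth1
api1→mq2→api3→auth1
api1→mq2→auth1

7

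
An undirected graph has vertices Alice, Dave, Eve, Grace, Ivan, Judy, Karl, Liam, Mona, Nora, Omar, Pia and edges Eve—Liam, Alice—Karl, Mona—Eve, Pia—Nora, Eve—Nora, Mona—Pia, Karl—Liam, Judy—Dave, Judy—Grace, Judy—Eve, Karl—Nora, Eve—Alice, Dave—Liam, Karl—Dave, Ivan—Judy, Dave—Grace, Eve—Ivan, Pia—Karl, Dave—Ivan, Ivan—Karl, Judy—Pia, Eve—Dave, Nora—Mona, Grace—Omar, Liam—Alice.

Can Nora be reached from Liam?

Explore from Liam.
Distance 1: reach Alice, Dave, Eve, Karl.
Distance 2: reach Grace, Ivan, Judy, Mona, Nora, Pia.
Found Nora.

Yes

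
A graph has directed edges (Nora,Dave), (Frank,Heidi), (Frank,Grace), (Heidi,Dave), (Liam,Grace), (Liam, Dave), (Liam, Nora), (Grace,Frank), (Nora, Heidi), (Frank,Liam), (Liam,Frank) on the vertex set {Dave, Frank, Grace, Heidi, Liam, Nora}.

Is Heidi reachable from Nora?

Explore from Nora.
Distance 1: reach Dave, Heidi.
Found Heidi.

Yes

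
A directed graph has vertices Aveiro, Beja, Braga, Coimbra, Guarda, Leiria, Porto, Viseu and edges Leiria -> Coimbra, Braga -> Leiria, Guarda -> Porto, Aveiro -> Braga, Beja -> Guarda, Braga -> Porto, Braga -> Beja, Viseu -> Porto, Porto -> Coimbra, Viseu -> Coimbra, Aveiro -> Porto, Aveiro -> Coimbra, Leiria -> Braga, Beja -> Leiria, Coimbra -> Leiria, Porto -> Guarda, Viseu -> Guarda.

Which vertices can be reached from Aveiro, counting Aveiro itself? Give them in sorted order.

Start at Aveiro.
Its neighbours: Braga, Coimbra, Porto.
Then their neighbours: Beja, Guarda, Leiria.
Nothing further is reachable.

Aveiro, Beja, Braga, Coimbra, Guarda, Leiria, Porto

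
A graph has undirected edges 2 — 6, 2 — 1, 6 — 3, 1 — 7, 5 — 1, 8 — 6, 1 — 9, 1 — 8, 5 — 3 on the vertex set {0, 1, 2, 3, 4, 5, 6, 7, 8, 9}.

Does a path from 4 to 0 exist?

4 has no edges, so nothing is reachable from it.

No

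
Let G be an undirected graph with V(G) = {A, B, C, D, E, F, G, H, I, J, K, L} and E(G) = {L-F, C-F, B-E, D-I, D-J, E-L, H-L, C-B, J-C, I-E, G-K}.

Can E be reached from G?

Explore from G.
Distance 1: reach K.
The search is exhausted without reaching E; it lies in a different component.

No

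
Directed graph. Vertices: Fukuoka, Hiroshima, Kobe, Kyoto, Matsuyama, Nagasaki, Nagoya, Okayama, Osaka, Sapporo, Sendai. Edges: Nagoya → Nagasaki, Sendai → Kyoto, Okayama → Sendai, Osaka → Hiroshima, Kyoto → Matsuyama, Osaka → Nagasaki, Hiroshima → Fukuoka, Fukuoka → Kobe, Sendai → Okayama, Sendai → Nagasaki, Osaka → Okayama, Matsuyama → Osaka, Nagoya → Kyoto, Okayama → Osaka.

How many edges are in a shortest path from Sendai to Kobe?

5

Distance 0: Sendai.
Distance 1: Kyoto, Nagasaki, Okayama.
Distance 2: Matsuyama, Osaka.
Distance 3: Hiroshima.
Distance 4: Fukuoka.
Distance 5: Kobe — contains Kobe.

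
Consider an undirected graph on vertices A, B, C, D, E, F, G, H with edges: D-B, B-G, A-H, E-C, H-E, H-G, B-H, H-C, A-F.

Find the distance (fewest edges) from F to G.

Distance 0: F.
Distance 1: A.
Distance 2: H.
Distance 3: B, C, E, G — contains G.

3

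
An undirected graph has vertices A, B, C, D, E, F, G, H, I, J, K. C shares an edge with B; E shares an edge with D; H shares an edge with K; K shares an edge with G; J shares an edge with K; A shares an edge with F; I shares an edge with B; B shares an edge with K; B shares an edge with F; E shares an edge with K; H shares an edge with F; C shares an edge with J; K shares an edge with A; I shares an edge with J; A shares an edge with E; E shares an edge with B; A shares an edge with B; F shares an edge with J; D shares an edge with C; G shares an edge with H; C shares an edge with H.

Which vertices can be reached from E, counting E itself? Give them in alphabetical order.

A, B, C, D, E, F, G, H, I, J, K

Start at E.
Its neighbours: A, B, D, K.
Then their neighbours: C, F, G, H, I, J.
Every vertex is now reached.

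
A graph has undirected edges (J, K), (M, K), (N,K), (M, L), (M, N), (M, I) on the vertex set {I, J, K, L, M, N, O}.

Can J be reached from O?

No

O has no edges, so nothing is reachable from it.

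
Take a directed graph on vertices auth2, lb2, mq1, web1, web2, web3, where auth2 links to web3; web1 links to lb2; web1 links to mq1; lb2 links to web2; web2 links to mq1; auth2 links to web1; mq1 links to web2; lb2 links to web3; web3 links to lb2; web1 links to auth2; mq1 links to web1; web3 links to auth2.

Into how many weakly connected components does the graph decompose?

From auth2: component {auth2, lb2, mq1, web1, web2, web3}.
That's 1 component.

1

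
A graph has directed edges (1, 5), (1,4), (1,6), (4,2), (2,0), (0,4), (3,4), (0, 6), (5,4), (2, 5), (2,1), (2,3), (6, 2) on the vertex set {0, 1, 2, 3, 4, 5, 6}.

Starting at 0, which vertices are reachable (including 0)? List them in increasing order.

Start at 0.
Its neighbours: 4, 6.
Then their neighbours: 2.
Then next layer: 1, 3, 5.
Every vertex is now reached.

0, 1, 2, 3, 4, 5, 6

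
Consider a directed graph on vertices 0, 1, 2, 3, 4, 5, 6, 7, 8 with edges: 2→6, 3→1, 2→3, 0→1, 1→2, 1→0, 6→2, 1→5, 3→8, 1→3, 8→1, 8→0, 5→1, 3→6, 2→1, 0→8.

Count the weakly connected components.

3

From 0: component {0, 1, 2, 3, 5, 6, 8}.
From 4: component {4}.
From 7: component {7}.
That's 3 components.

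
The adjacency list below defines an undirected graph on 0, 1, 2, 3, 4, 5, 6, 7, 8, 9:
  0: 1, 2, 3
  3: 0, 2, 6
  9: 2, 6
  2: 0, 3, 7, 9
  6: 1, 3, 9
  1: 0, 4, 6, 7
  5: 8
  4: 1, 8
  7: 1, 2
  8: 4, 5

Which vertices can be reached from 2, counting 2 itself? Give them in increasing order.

Start at 2.
Its neighbours: 0, 3, 7, 9.
Then their neighbours: 1, 6.
Then next layer: 4.
Then next layer: 8.
Then next layer: 5.
Every vertex is now reached.

0, 1, 2, 3, 4, 5, 6, 7, 8, 9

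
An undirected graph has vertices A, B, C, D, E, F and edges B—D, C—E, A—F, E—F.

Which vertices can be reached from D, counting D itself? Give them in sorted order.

B, D

Start at D.
Its neighbours: B.
Nothing further is reachable.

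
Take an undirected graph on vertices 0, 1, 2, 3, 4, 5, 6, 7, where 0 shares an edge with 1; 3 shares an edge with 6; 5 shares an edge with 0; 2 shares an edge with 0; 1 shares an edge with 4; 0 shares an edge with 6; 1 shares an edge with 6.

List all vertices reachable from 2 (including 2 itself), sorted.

Start at 2.
Its neighbours: 0.
Then their neighbours: 1, 5, 6.
Then next layer: 3, 4.
Nothing further is reachable.

0, 1, 2, 3, 4, 5, 6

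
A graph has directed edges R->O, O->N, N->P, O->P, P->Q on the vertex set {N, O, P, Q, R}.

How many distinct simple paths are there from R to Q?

R→O→N→P→Q
R→O→P→Q

2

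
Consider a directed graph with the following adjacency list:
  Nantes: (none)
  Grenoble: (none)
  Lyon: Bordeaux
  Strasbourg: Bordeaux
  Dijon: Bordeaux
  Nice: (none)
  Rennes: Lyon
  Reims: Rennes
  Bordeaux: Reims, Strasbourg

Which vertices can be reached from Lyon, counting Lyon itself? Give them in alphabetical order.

Bordeaux, Lyon, Reims, Rennes, Strasbourg

Start at Lyon.
Its neighbours: Bordeaux.
Then their neighbours: Reims, Strasbourg.
Then next layer: Rennes.
Nothing further is reachable.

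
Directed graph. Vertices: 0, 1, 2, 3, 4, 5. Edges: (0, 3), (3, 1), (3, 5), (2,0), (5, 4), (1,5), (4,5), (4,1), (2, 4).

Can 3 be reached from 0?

Yes

Explore from 0.
Distance 1: reach 3.
Found 3.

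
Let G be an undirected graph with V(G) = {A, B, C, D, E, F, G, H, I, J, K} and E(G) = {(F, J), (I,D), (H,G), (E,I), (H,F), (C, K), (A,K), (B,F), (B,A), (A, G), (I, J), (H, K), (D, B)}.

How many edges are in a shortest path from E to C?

6

Distance 0: E.
Distance 1: I.
Distance 2: D, J.
Distance 3: B, F.
Distance 4: A, H.
Distance 5: G, K.
Distance 6: C — contains C.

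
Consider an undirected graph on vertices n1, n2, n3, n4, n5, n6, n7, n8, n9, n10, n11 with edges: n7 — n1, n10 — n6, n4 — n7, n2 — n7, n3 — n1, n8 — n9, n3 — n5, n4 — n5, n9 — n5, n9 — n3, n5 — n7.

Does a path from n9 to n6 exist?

No

Explore from n9.
Distance 1: reach n3, n5, n8.
Distance 2: reach n1, n4, n7.
Distance 3: reach n2.
The search is exhausted without reaching n6; it lies in a different component.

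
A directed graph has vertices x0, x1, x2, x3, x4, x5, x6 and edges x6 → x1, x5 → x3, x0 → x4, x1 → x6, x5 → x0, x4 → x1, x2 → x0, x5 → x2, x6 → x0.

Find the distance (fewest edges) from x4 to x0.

Distance 0: x4.
Distance 1: x1.
Distance 2: x6.
Distance 3: x0 — contains x0.

3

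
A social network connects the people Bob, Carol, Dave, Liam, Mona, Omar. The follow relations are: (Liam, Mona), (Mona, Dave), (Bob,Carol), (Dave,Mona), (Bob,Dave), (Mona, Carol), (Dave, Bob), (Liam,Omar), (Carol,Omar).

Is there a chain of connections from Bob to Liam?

Explore from Bob.
Distance 1: reach Carol, Dave.
Distance 2: reach Mona, Omar.
The search from Bob is exhausted; no directed path reaches Liam.

No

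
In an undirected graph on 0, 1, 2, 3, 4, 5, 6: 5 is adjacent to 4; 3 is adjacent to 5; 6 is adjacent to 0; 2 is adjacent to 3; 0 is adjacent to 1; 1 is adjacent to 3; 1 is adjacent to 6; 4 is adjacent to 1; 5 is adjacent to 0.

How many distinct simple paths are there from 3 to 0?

3–1–0
3–1–4–5–0
3–1–6–0
3–5–0
3–5–4–1–0
3–5–4–1–6–0

6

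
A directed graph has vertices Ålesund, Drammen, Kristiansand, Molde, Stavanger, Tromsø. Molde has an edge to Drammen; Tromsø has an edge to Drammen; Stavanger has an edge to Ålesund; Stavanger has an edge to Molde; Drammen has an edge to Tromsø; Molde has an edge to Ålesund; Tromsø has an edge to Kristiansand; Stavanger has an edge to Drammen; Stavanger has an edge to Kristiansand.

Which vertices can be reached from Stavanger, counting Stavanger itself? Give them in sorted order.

Start at Stavanger.
Its neighbours: Ålesund, Drammen, Kristiansand, Molde.
Then their neighbours: Tromsø.
Every vertex is now reached.

Ålesund, Drammen, Kristiansand, Molde, Stavanger, Tromsø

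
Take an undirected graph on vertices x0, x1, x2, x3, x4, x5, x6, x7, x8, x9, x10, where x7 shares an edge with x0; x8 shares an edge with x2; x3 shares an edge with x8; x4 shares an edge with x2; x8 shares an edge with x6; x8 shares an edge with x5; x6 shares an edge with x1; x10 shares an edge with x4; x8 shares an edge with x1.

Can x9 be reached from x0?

No

Explore from x0.
Distance 1: reach x7.
The search is exhausted without reaching x9; it lies in a different component.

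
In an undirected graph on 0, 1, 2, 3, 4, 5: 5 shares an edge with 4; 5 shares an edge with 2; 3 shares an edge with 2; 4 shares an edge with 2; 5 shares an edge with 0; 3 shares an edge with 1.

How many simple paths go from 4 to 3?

4–2–3
4–5–2–3

2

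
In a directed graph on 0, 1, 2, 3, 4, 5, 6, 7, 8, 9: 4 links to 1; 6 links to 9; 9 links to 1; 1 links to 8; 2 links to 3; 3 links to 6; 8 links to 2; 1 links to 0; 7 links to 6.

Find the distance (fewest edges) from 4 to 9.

6

Distance 0: 4.
Distance 1: 1.
Distance 2: 0, 8.
Distance 3: 2.
Distance 4: 3.
Distance 5: 6.
Distance 6: 9 — contains 9.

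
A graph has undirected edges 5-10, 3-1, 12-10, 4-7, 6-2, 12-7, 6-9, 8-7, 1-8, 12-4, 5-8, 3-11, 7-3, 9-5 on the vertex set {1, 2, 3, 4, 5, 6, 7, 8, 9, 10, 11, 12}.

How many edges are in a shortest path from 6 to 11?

6

Distance 0: 6.
Distance 1: 2, 9.
Distance 2: 5.
Distance 3: 8, 10.
Distance 4: 1, 7, 12.
Distance 5: 3, 4.
Distance 6: 11 — contains 11.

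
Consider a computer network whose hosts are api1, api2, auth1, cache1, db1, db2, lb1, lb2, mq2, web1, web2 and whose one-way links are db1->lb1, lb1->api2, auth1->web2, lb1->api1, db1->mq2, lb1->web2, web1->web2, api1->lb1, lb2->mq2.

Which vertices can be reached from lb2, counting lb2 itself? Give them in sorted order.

lb2, mq2

Start at lb2.
Its neighbours: mq2.
Nothing further is reachable.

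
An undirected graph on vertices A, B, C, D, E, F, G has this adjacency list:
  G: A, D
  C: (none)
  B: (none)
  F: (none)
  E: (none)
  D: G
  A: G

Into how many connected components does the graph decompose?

From A: component {A, D, G}.
From B: component {B}.
From C: component {C}.
From E: component {E}.
From F: component {F}.
That's 5 components.

5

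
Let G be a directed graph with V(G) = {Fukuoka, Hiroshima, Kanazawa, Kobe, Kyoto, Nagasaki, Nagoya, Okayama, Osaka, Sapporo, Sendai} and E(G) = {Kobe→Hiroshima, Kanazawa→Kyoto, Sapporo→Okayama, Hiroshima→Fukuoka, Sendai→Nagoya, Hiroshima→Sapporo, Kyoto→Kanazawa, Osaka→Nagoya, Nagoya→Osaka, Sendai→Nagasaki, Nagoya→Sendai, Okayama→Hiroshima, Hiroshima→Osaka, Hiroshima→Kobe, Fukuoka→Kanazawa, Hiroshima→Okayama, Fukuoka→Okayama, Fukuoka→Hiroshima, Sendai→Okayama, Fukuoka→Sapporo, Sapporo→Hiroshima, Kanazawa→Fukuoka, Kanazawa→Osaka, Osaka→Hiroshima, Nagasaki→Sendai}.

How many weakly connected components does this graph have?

From Fukuoka: component {Fukuoka, Hiroshima, Kanazawa, Kobe, Kyoto, Nagasaki, Nagoya, Okayama, Osaka, Sapporo, Sendai}.
That's 1 component.

1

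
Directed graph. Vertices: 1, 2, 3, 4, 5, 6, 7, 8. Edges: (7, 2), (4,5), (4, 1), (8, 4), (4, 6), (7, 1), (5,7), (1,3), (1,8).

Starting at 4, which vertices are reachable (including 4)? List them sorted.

1, 2, 3, 4, 5, 6, 7, 8

Start at 4.
Its neighbours: 1, 5, 6.
Then their neighbours: 3, 7, 8.
Then next layer: 2.
Every vertex is now reached.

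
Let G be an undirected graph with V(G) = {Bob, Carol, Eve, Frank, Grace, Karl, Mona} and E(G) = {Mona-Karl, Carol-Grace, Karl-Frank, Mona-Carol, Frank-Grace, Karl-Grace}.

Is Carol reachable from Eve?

Eve has no edges, so nothing is reachable from it.

No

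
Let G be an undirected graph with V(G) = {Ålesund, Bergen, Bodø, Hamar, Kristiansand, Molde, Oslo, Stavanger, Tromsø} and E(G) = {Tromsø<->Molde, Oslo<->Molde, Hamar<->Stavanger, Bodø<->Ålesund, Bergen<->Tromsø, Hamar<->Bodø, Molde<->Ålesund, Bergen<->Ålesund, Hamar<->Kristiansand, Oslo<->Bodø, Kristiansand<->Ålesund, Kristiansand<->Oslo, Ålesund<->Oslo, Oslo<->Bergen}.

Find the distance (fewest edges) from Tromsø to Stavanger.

Distance 0: Tromsø.
Distance 1: Bergen, Molde.
Distance 2: Ålesund, Oslo.
Distance 3: Bodø, Kristiansand.
Distance 4: Hamar.
Distance 5: Stavanger — contains Stavanger.

5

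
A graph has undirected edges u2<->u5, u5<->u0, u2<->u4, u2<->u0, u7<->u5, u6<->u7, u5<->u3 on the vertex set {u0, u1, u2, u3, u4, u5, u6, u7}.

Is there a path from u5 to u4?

Yes

Explore from u5.
Distance 1: reach u0, u2, u3, u7.
Distance 2: reach u4, u6.
Found u4.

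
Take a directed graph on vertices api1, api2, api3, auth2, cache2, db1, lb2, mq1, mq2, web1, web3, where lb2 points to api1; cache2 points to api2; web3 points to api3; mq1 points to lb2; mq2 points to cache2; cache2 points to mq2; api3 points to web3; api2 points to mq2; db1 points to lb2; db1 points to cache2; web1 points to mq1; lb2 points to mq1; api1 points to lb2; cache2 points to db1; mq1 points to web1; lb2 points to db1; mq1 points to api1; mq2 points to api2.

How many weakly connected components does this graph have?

From api1: component {api1, api2, cache2, db1, lb2, mq1, mq2, web1}.
From api3: component {api3, web3}.
From auth2: component {auth2}.
That's 3 components.

3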